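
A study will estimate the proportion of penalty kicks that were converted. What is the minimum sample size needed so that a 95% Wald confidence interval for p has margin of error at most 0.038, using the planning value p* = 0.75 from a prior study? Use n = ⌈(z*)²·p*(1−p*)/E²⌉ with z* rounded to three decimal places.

n = 499

z* = 1.960 at the 95% level.
p*(1−p*) = 0.75·0.25 = 0.1875.
(z*)²·p*(1−p*)/E² = 3.841600·0.1875/0.001444 = 498.823.
⌈498.823⌉ = 499.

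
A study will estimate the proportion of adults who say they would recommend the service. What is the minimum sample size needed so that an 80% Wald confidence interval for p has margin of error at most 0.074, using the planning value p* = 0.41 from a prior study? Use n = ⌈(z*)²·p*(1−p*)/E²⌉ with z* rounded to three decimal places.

n = 73

z* = 1.282 at the 80% level.
p*(1−p*) = 0.41·0.59 = 0.2419.
(z*)²·p*(1−p*)/E² = 1.643524·0.2419/0.005476 = 72.602.
Rounding up, n = 73.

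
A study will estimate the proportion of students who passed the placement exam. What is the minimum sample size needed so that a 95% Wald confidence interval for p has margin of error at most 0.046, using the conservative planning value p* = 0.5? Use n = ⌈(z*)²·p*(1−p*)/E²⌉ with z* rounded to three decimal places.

n = 454

For 95% confidence, z* = 1.960.
p*(1−p*) = 0.2500.
(z*)²·p*(1−p*)/E² = 3.841600·0.2500/0.002116 = 453.875.
⌈453.875⌉ = 454.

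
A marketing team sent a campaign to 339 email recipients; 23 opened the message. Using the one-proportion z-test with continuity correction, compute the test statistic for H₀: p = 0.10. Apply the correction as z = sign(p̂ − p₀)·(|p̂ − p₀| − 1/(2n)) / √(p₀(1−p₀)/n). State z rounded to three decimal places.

p̂ = 23/339 = 0.06785. p̂ − p₀ = -0.032153.
Continuity correction 1/(2n) = 1/678 = 0.001475.
Corrected numerator: |-0.032153| − 0.001475 = 0.030678.
Under H₀, SE = √(p₀(1−p₀)/n) = √(0.10·0.90/339) = √0.000265487 = 0.016294.
z = (−)0.030678/0.016294 = -1.883.

z = -1.883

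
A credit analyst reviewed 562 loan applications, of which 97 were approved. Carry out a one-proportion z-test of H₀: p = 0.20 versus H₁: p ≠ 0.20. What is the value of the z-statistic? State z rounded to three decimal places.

p̂ = 97/562 = 0.17260.
Null standard error: √(0.20·0.80/562) = √0.000284698 = 0.016873.
z = (p̂ − p₀)/SE = (0.17260 − 0.20)/0.016873 = -1.624.

z = -1.624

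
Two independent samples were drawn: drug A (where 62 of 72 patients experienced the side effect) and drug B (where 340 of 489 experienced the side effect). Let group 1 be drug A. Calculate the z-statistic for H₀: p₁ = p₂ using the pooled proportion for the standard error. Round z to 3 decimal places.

z = 2.915

Sample proportions: p̂₁ = 62/72 = 0.86111 and p̂₂ = 340/489 = 0.69530.
Pooled p̂ = (62+340)/(72+489) = 402/561 = 0.71658.
Pooled SE = √[0.2030942·0.01593388] ≈ 0.056887.
z = (p̂₁ − p̂₂)/SE = (0.86111 − 0.69530)/0.056887 = 0.16581/0.056887 = 2.915.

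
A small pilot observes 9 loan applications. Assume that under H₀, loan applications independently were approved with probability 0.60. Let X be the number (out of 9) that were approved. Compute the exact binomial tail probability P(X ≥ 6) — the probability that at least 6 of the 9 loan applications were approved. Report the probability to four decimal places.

P = 0.4826

X is binomial with n = 9 and p = 0.60.
P(X ≥ 6) = C(9,6)·0.60^6·0.40^3 + C(9,7)·0.60^7·0.40^2 + C(9,8)·0.60^8·0.40^1 + C(9,9)·0.60^9·0.40^0.
= 0.250823 + 0.161243 + 0.060466 + 0.010078 = 0.4826.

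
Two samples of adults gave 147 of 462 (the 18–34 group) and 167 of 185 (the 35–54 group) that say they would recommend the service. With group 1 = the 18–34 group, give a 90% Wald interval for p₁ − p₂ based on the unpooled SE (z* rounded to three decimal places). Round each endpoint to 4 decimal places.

(-0.6351, -0.5340)

p̂₁ = 147/462 = 0.31818, p̂₂ = 167/185 = 0.90270; p̂₁ − p̂₂ = -0.58452.
SE = √(0.000469572 + 0.000474760) = √0.000944332 = 0.030730.
The 90% critical value is z* = 1.645. Margin = 1.645·0.030730 = 0.05055.
CI: -0.58452 ± 0.05055 = (-0.6351, -0.5340).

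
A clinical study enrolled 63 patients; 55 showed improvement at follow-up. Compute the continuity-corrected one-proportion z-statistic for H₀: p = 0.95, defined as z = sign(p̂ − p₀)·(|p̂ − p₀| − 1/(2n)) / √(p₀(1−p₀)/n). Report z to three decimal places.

The sample proportion is 55/63 = 0.87302. p̂ − p₀ = -0.076984.
Continuity correction 1/(2n) = 1/126 = 0.007937.
Corrected numerator: |-0.076984| − 0.007937 = 0.069047.
SE₀ = √(0.95·0.05/63) = 0.027458.
z = −0.069047/0.027458 = -2.515.

z = -2.515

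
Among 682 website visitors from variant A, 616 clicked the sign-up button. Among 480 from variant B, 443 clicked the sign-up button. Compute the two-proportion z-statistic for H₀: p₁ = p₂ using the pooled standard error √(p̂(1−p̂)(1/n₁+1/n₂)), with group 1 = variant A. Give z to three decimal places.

p̂₁ = 616/682 = 0.90323, p̂₂ = 443/480 = 0.92292.
Pooled p̂ = (616+443)/(682+480) = 1059/1162 = 0.91136.
SE = √[p̂(1−p̂)(1/n₁+1/n₂)] = √[0.91136·0.08864·(1/682+1/480)] ≈ 0.016934.
z = (p̂₁ − p̂₂)/SE = (0.90323 − 0.92292)/0.016934 = -0.01969/0.016934 = -1.163.

z = -1.163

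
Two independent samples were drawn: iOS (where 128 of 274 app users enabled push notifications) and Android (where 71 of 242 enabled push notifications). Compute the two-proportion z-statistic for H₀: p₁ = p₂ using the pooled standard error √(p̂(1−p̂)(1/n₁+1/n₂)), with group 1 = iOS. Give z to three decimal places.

Sample proportions: p̂₁ = 128/274 = 0.46715 and p̂₂ = 71/242 = 0.29339.
Pooled p̂ = (128+71)/(274+242) = 199/516 = 0.38566.
Pooled SE = √[0.2369261·0.00778187] ≈ 0.042939.
z = (p̂₁ − p̂₂)/SE = (0.46715 − 0.29339)/0.042939 = 0.17376/0.042939 = 4.047.

z = 4.047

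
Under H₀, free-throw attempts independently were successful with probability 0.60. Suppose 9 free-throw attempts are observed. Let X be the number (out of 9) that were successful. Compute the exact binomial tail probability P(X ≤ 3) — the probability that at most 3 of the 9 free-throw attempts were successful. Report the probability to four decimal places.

P = 0.0994

X ~ Binomial(n=9, p=0.60).
P(X ≤ 3) = C(9,0)·0.60^0·0.40^9 + C(9,1)·0.60^1·0.40^8 + C(9,2)·0.60^2·0.40^7 + C(9,3)·0.60^3·0.40^6.
= 0.000262 + 0.003539 + 0.021234 + 0.074318 = 0.0994.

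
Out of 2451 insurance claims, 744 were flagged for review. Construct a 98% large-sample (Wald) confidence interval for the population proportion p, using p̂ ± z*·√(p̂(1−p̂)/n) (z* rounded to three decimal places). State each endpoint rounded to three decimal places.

(0.282, 0.325)

With x = 744 successes in n = 2451, p̂ = 0.30355.
Standard error of p̂: √(0.211407/2451) = √0.000086253 = 0.009287.
The 98% critical value is z* = 2.326.
Margin = 2.326·0.009287 = 0.02160.
CI: 0.30355 ± 0.02160 = (0.282, 0.325).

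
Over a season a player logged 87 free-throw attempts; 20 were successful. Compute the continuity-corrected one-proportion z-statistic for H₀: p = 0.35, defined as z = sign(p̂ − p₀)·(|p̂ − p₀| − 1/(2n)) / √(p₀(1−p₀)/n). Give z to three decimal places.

z = -2.237

With x = 20 successes in n = 87, p̂ = 0.22989. p̂ − p₀ = -0.120115.
1/(2n) = 0.005747.
Corrected numerator: |-0.120115| − 0.005747 = 0.114368.
Null standard error: √(0.35·0.65/87) = √0.002614943 = 0.051137.
z = (−)0.114368/0.051137 = -2.237.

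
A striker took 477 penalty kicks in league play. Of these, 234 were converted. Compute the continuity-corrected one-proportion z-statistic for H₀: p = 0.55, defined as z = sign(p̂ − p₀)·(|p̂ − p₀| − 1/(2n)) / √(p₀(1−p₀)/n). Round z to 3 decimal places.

z = -2.563

Sample proportion p̂ = 234/477 = 0.49057. p̂ − p₀ = -0.059434.
Continuity correction 1/(2n) = 1/954 = 0.001048.
Corrected numerator: |-0.059434| − 0.001048 = 0.058386.
Under H₀, SE = √(p₀(1−p₀)/n) = √(0.55·0.45/477) = √0.000518868 = 0.022779.
z = −0.058386/0.022779 = -2.563.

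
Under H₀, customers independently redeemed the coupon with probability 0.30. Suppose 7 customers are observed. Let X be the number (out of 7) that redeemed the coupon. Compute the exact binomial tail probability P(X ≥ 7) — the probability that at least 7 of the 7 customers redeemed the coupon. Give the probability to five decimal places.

P = 0.00022

X is binomial with n = 7 and p = 0.30.
P(X ≥ 7) = C(7,7)·0.30^7·0.70^0.
= 0.000219 = 0.00022.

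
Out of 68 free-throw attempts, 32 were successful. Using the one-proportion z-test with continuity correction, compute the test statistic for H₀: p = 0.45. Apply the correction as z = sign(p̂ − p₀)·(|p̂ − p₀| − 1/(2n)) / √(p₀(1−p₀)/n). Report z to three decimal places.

With x = 32 successes in n = 68, p̂ = 0.47059. p̂ − p₀ = 0.020588.
Continuity correction 1/(2n) = 1/136 = 0.007353.
Corrected numerator: |0.020588| − 0.007353 = 0.013235.
SE₀ = √(0.45·0.55/68) = 0.060330.
z = (+)0.013235/0.060330 = 0.219.

z = 0.219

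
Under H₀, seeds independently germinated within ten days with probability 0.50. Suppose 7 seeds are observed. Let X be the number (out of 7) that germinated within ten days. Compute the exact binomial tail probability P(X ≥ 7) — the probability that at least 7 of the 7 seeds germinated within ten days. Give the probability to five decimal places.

P = 0.00781

X is binomial with n = 7 and p = 0.50.
P(X ≥ 7) = C(7,7)·0.50^7·0.50^0.
= 0.007812 = 0.00781.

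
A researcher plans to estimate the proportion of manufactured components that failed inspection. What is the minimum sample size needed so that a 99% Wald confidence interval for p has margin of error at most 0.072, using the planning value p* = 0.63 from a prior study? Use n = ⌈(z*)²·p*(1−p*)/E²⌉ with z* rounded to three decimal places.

The 99% critical value is z* = 2.576.
p*(1−p*) = 0.63·0.37 = 0.2331.
(z*)²·p*(1−p*)/E² = 6.635776·0.2331/0.005184 = 298.380.
Rounding up, n = 299.

n = 299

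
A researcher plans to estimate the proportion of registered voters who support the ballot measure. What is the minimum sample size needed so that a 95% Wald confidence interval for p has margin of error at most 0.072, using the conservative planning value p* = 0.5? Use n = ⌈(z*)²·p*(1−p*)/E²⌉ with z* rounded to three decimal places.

n = 186

The 95% critical value is z* = 1.960.
p*(1−p*) = 0.50·0.50 = 0.2500.
(z*)²·p*(1−p*)/E² = 3.841600·0.2500/0.005184 = 185.262.
⌈185.262⌉ = 186.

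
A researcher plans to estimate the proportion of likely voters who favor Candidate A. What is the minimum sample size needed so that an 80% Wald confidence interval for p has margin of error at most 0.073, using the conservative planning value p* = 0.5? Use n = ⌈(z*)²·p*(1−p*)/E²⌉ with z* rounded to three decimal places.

z* = 1.282 at the 80% level.
p*(1−p*) = 0.2500.
(z*)²·p*(1−p*)/E² = 1.643524·0.2500/0.005329 = 77.103.
⌈77.103⌉ = 78.

n = 78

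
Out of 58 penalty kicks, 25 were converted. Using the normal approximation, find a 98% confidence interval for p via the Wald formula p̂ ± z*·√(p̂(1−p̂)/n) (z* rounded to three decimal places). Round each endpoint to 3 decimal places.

(0.280, 0.582)

With x = 25 successes in n = 58, p̂ = 0.43103.
Standard error of p̂: √(0.245244/58) = √0.004228341 = 0.065026.
The 98% critical value is z* = 2.326.
Margin = 2.326·0.065026 = 0.15125.
So the interval runs from 0.280 to 0.582.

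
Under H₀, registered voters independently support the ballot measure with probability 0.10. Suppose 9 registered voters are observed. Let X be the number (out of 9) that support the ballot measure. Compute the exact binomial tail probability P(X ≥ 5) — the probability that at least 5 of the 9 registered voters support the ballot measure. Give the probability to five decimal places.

P = 0.00089

X ~ Binomial(n=9, p=0.10).
P(X ≥ 5) = Σ_{j=5}^{9} C(9,j)·0.10^j·0.90^{9−j}.
= 0.000827 + 0.000061 + 0.000003 + 0.000000 + 0.000000 = 0.00089.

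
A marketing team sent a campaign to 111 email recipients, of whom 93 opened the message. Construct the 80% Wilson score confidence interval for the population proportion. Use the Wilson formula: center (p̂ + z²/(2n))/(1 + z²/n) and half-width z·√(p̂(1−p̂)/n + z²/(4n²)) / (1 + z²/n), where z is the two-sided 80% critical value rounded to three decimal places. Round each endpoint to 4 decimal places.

(0.7881, 0.8777)

Here p̂ = 93/111 = 0.83784 and z = 1.282 (z² = 1.643524).
Denominator 1 + z²/n = 1 + 1.643524/111 = 1.014807.
Center = (0.83784 + 0.007403)/1.014807 = 0.83291.
Radicand: p̂(1−p̂)/n + z²/(4n²) = 0.001224014 + 0.000033348 = 0.001257362.
Half-width = 1.282·√0.001257362/1.014807 = 0.04480.
CI: 0.83291 ± 0.04480 = (0.7881, 0.8777).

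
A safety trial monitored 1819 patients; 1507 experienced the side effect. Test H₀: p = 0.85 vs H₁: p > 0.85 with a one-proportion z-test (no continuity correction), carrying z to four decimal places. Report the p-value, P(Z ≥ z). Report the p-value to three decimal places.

p-value = 0.995

With x = 1507 successes in n = 1819, p̂ = 0.82848.
Under H₀, SE = √(p₀(1−p₀)/n) = √(0.85·0.15/1819) = √0.000070093 = 0.008372.
Test statistic (full precision, shown to 4 dp): z = (1507/1819 − 0.85)/SE₀ ≈ -2.5708.
From the standard normal, P(Z ≥ z) = 0.995.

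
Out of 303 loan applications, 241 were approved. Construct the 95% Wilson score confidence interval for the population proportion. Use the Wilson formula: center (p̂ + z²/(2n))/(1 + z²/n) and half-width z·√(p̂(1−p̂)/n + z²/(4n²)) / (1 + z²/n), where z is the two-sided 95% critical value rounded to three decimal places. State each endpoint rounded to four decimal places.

p̂ = 241/303 = 0.79538; z = 1.960, so z² = 3.841600.
Denominator 1 + z²/n = 1 + 3.841600/303 = 1.012679.
Adjusted center: (0.79538 + z²/(2n))/1.012679 = 0.79168.
Radicand: p̂(1−p̂)/n + z²/(4n²) = 0.000537132 + 0.000010461 = 0.000547593.
Half-width = 1.960·√0.000547593/1.012679 = 0.04529.
Interval: 0.79168 ± 0.04529 → (0.7464, 0.8370).

(0.7464, 0.8370)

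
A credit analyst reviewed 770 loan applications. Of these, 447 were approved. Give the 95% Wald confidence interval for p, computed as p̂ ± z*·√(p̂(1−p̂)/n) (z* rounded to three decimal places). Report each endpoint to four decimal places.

(0.5457, 0.6154)

p̂ = 447/770 = 0.58052.
SE(p̂) = √(0.58052·0.41948/770) = 0.017784.
The 95% critical value is z* = 1.960.
Margin of error: 1.960 × 0.017784 = 0.03486.
Interval: 0.58052 ± 0.03486 → (0.5457, 0.6154).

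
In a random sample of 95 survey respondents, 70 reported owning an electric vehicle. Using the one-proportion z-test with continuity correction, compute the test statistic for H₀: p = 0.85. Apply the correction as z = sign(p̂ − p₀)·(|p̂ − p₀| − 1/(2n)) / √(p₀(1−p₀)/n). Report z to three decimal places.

z = -2.945

Sample proportion p̂ = 70/95 = 0.73684. p̂ − p₀ = -0.113158.
Continuity correction 1/(2n) = 1/190 = 0.005263.
Corrected numerator: |-0.113158| − 0.005263 = 0.107895.
SE₀ = √(0.85·0.15/95) = 0.036635.
z = −0.107895/0.036635 = -2.945.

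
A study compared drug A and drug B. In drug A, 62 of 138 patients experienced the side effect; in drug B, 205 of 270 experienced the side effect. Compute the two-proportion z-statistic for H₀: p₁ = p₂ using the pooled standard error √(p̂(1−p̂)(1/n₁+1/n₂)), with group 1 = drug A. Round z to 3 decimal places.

Sample proportions: p̂₁ = 62/138 = 0.44928 and p̂₂ = 205/270 = 0.75926.
Pooled p̂ = (62+205)/(138+270) = 267/408 = 0.65441.
Pooled SE = √[0.2261570·0.01095008] ≈ 0.049764.
z = -0.30998/0.049764 = -6.229.

z = -6.229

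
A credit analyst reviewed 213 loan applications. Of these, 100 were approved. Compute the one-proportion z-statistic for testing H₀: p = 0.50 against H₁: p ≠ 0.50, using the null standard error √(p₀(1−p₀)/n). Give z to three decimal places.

z = -0.891

p̂ = 100/213 = 0.46948.
Null standard error: √(0.50·0.50/213) = √0.001173709 = 0.034259.
z = (0.46948 − 0.50)/0.034259 = -0.03052/0.034259 = -0.891.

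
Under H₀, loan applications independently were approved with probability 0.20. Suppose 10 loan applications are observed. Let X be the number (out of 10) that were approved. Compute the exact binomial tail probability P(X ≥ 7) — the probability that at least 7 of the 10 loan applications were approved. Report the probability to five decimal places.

X is binomial with n = 10 and p = 0.20.
P(X ≥ 7) = C(10,7)·0.20^7·0.80^3 + C(10,8)·0.20^8·0.80^2 + C(10,9)·0.20^9·0.80^1 + C(10,10)·0.20^10·0.80^0.
= 0.000786 + 0.000074 + 0.000004 + 0.000000 = 0.00086.

P = 0.00086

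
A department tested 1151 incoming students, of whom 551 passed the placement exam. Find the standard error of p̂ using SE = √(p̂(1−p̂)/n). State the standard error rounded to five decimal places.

Sample proportion p̂ = 551/1151 = 0.47871.
p̂(1−p̂) = 0.249547.
SE = √(0.249547/1151) = 0.01472.

SE = 0.01472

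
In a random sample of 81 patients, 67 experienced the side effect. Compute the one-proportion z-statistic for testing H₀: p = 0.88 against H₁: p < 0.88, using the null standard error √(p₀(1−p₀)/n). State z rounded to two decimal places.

The sample proportion is 67/81 = 0.82716.
SE₀ = √(0.88·0.12/81) = 0.036107.
z = (0.82716 − 0.88)/0.036107 = -0.05284/0.036107 = -1.46.

z = -1.46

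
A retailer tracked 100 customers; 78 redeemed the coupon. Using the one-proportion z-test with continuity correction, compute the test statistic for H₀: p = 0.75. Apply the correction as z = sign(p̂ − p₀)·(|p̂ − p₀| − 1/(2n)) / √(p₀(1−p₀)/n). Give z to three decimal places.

Sample proportion p̂ = 78/100 = 0.78000. p̂ − p₀ = 0.030000.
1/(2n) = 0.005000.
Corrected numerator: |0.030000| − 0.005000 = 0.025000.
Null standard error: √(0.75·0.25/100) = √0.001875000 = 0.043301.
z = +0.025000/0.043301 = 0.577.

z = 0.577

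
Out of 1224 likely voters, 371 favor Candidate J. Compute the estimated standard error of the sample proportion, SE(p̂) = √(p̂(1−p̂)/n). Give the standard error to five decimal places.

SE = 0.01314

The sample proportion is 371/1224 = 0.30310.
p̂(1−p̂) = 0.30310·0.69690 = 0.211230.
SE = √(0.211230/1224) = √0.000172574 = 0.01314.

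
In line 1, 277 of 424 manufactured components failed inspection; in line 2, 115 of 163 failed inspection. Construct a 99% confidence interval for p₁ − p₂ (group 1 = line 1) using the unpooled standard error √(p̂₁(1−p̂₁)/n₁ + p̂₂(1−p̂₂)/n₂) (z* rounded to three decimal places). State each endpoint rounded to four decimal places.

(-0.1618, 0.0573)

p̂₁ = 277/424 = 0.65330, p̂₂ = 115/163 = 0.70552; p̂₁ − p̂₂ = -0.05222.
Unpooled SE = √(p̂₁(1−p̂₁)/n₁ + p̂₂(1−p̂₂)/n₂) = √(0.000534195 + 0.001274607) = 0.042530.
z* = 2.576 at the 99% level. Margin = 2.576·0.042530 = 0.10956.
CI: -0.05222 ± 0.10956 = (-0.1618, 0.0573).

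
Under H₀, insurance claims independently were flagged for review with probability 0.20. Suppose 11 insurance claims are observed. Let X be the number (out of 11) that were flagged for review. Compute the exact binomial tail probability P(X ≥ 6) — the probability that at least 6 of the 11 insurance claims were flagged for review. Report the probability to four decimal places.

P = 0.0117

X ~ Binomial(n=11, p=0.20).
P(X ≥ 6) = Σ_{j=6}^{11} C(11,j)·0.20^j·0.80^{11−j}.
= 0.009689 + 0.001730 + 0.000216 + 0.000018 + 0.000001 + 0.000000 = 0.0117.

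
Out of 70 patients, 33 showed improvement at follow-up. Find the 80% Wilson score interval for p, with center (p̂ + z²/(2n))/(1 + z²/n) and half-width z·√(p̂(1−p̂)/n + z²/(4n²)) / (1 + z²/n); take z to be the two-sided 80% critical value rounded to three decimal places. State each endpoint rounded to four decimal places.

Here p̂ = 33/70 = 0.47143 and z = 1.282 (z² = 1.643524).
Denominator 1 + z²/n = 1 + 1.643524/70 = 1.023479.
Center = (0.47143 + 0.011739)/1.023479 = 0.47208.
Radicand: p̂(1−p̂)/n + z²/(4n²) = 0.003559767 + 0.000083853 = 0.003643620.
Half-width = z·√(radicand)/denom = 1.282·0.060362/1.023479 = 0.07561.
Interval: 0.47208 ± 0.07561 → (0.3965, 0.5477).

(0.3965, 0.5477)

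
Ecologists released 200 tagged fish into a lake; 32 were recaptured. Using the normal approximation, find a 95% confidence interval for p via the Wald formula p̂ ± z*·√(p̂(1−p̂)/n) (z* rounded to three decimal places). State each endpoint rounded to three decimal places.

(0.109, 0.211)

Sample proportion p̂ = 32/200 = 0.16000.
SE(p̂) = √(0.16000·0.84000/200) = 0.025923.
z* = 1.960 at the 95% level.
Margin of error: 1.960 × 0.025923 = 0.05081.
CI: 0.16000 ± 0.05081 = (0.109, 0.211).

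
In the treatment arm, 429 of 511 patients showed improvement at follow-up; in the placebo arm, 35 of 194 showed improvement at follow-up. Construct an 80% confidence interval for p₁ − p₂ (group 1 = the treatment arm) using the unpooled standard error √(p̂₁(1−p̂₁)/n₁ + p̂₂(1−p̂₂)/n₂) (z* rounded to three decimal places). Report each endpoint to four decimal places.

p̂₁ = 429/511 = 0.83953, p̂₂ = 35/194 = 0.18041; p̂₁ − p̂₂ = 0.65912.
Unpooled SE = √(p̂₁(1−p̂₁)/n₁ + p̂₂(1−p̂₂)/n₂) = √(0.000263638 + 0.000762184) = 0.032028.
The 80% critical value is z* = 1.282. Margin = 1.282·0.032028 = 0.04106.
CI: 0.65912 ± 0.04106 = (0.6181, 0.7002).

(0.6181, 0.7002)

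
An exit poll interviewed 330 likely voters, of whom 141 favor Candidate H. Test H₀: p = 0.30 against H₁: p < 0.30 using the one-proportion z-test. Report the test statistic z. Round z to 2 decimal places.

Sample proportion p̂ = 141/330 = 0.42727.
SE₀ = √(0.30·0.70/330) = 0.025226.
z = (p̂ − p₀)/SE = (0.42727 − 0.30)/0.025226 = 5.05.

z = 5.05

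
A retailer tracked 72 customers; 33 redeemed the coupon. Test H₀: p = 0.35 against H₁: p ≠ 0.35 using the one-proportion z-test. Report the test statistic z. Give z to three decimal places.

z = 1.927

p̂ = 33/72 = 0.45833.
Under H₀, SE = √(p₀(1−p₀)/n) = √(0.35·0.65/72) = √0.003159722 = 0.056211.
Test statistic: z = 0.10833/0.056211 = 1.927.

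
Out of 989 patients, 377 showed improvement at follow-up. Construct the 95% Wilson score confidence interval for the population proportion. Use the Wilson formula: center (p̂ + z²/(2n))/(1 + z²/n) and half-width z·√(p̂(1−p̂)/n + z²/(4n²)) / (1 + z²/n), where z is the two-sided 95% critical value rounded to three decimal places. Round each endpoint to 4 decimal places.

(0.3514, 0.4119)

p̂ = 377/989 = 0.38119; z = 1.960, so z² = 3.841600.
Denominator 1 + z²/n = 1 + 3.841600/989 = 1.003884.
Center = (0.38119 + 0.001942)/1.003884 = 0.38165.
Radicand: p̂(1−p̂)/n + z²/(4n²) = 0.000238509 + 0.000000982 = 0.000239491.
Half-width = z·√(radicand)/denom = 1.960·0.015475/1.003884 = 0.03021.
So the interval runs from 0.3514 to 0.4119.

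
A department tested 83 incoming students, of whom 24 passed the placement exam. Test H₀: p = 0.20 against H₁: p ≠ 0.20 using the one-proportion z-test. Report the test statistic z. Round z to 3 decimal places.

z = 2.031

Sample proportion p̂ = 24/83 = 0.28916.
Null standard error: √(0.20·0.80/83) = √0.001927711 = 0.043906.
Test statistic: z = 0.08916/0.043906 = 2.031.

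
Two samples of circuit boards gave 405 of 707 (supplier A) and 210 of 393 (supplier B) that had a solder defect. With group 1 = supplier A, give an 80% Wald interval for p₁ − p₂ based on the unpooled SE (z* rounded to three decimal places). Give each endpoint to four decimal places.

(-0.0016, 0.0786)

p̂₁ = 405/707 = 0.57284, p̂₂ = 210/393 = 0.53435; p̂₁ − p̂₂ = 0.03849.
Unpooled SE = √(p̂₁(1−p̂₁)/n₁ + p̂₂(1−p̂₂)/n₂) = √(0.000346102 + 0.000633130) = 0.031293.
The 80% critical value is z* = 1.282. Margin of error = 0.04012.
So the interval runs from -0.0016 to 0.0786.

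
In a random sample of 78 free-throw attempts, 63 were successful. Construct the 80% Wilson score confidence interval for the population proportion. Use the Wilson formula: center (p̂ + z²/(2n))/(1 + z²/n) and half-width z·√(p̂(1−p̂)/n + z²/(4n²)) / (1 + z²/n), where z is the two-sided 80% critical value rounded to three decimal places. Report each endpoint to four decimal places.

(0.7444, 0.8583)

Here p̂ = 63/78 = 0.80769 and z = 1.282 (z² = 1.643524).
Denominator 1 + z²/n = 1 + 1.643524/78 = 1.021071.
Center = (0.80769 + 0.010535)/1.021071 = 0.80134.
Radicand: p̂(1−p̂)/n + z²/(4n²) = 0.001991352 + 0.000067535 = 0.002058887.
Half-width = 1.282·√0.002058887/1.021071 = 0.05697.
Interval: 0.80134 ± 0.05697 → (0.7444, 0.8583).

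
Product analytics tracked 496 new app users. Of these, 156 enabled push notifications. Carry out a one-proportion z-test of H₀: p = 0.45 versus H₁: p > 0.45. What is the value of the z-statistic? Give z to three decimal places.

z = -6.065

The sample proportion is 156/496 = 0.31452.
Null standard error: √(0.45·0.55/496) = √0.000498992 = 0.022338.
Test statistic: z = -0.13548/0.022338 = -6.065.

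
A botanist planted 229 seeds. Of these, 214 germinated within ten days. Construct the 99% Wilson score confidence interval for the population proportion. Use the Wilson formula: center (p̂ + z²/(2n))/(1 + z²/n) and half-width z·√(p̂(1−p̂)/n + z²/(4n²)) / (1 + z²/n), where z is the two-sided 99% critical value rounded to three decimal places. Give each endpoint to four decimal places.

Here p̂ = 214/229 = 0.93450 and z = 2.576 (z² = 6.635776).
1 + z²/n = 1.028977.
Center = (0.93450 + 0.014489)/1.028977 = 0.92226.
Radicand: p̂(1−p̂)/n + z²/(4n²) = 0.000267300 + 0.000031634 = 0.000298934.
Half-width = 2.576·√0.000298934/1.028977 = 0.04328.
CI: 0.92226 ± 0.04328 = (0.8790, 0.9655).

(0.8790, 0.9655)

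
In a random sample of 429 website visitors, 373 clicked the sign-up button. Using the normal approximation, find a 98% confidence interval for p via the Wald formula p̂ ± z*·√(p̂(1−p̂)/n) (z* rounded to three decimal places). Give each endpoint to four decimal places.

Sample proportion p̂ = 373/429 = 0.86946.
Standard error of p̂: √(0.113496/429) = √0.000264560 = 0.016265.
z* = 2.326 at the 98% level.
Margin of error: 2.326 × 0.016265 = 0.03783.
CI: 0.86946 ± 0.03783 = (0.8316, 0.9073).

(0.8316, 0.9073)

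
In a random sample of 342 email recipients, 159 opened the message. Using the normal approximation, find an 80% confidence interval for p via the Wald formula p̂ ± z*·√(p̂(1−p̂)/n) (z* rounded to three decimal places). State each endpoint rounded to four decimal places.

Sample proportion p̂ = 159/342 = 0.46491.
SE = √(p̂(1−p̂)/n) = √(0.248769/342) = 0.026970.
The 80% critical value is z* = 1.282.
Margin = 1.282·0.026970 = 0.03458.
CI: 0.46491 ± 0.03458 = (0.4303, 0.4995).

(0.4303, 0.4995)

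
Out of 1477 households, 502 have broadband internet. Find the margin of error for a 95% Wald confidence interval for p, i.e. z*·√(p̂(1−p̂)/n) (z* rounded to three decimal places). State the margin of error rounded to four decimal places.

ME = 0.0242

With x = 502 successes in n = 1477, p̂ = 0.33988.
SE(p̂) = √(0.33988·0.66012/1477) = 0.012325.
z* = 1.960 at the 95% level.
Margin of error = z*·SE = 1.960 × 0.012325 = 0.0242.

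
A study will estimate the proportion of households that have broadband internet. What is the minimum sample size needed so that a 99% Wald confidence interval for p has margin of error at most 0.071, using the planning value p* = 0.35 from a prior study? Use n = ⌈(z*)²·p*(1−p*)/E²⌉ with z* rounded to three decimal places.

For 99% confidence, z* = 2.576.
p*(1−p*) = 0.2275.
Required n before rounding: 6.635776 × 0.2275 / 0.071² = 299.472.
⌈299.472⌉ = 300.

n = 300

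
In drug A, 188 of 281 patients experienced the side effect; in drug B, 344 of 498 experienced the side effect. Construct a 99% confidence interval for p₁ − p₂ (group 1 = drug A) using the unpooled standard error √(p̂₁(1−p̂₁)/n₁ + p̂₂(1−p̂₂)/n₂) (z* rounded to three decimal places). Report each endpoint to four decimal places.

p̂₁ = 188/281 = 0.66904, p̂₂ = 344/498 = 0.69076; p̂₁ − p̂₂ = -0.02172.
SE = √(0.000787992 + 0.000428935) = √0.001216927 = 0.034884.
z* = 2.576 at the 99% level. Margin = 2.576·0.034884 = 0.08986.
So the interval runs from -0.1116 to 0.0681.

(-0.1116, 0.0681)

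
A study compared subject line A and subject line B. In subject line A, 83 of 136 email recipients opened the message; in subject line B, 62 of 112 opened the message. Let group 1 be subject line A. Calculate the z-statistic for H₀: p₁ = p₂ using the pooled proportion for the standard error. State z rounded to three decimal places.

Sample proportions: p̂₁ = 83/136 = 0.61029 and p̂₂ = 62/112 = 0.55357.
Pooled p̂ = (83+62)/(136+112) = 145/248 = 0.58468.
Pooled SE = √[0.2428297·0.01628151] ≈ 0.062878.
z = (p̂₁ − p̂₂)/SE = (0.61029 − 0.55357)/0.062878 = 0.05672/0.062878 = 0.902.

z = 0.902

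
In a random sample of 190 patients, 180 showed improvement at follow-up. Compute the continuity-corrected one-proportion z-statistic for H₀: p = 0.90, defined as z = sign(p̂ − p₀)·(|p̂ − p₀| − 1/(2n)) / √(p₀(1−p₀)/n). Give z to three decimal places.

z = 2.056

The sample proportion is 180/190 = 0.94737. p̂ − p₀ = 0.047368.
1/(2n) = 0.002632.
Corrected numerator: |0.047368| − 0.002632 = 0.044736.
Under H₀, SE = √(p₀(1−p₀)/n) = √(0.90·0.10/190) = √0.000473684 = 0.021764.
z = (+)0.044736/0.021764 = 2.056.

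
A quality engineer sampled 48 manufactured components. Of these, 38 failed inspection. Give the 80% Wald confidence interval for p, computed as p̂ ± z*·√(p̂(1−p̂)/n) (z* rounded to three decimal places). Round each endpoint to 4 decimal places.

With x = 38 successes in n = 48, p̂ = 0.79167.
Standard error of p̂: √(0.164931/48) = √0.003436053 = 0.058618.
z* = 1.282 at the 80% level.
Margin of error: 1.282 × 0.058618 = 0.07515.
Interval: 0.79167 ± 0.07515 → (0.7165, 0.8668).

(0.7165, 0.8668)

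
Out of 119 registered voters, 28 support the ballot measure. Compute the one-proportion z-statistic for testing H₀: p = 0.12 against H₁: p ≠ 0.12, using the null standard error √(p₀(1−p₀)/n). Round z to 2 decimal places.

z = 3.87

With x = 28 successes in n = 119, p̂ = 0.23529.
Null standard error: √(0.12·0.88/119) = √0.000887395 = 0.029789.
z = (0.23529 − 0.12)/0.029789 = 0.11529/0.029789 = 3.87.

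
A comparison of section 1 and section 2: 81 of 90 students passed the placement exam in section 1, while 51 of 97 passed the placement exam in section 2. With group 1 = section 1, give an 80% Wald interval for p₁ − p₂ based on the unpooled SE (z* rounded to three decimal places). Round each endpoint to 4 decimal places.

p̂₁ = 81/90 = 0.90000, p̂₂ = 51/97 = 0.52577; p̂₁ − p̂₂ = 0.37423.
Unpooled SE = √(p̂₁(1−p̂₁)/n₁ + p̂₂(1−p̂₂)/n₂) = √(0.001000000 + 0.002570472) = 0.059753.
For 80% confidence, z* = 1.282. Margin = 1.282·0.059753 = 0.07660.
CI: 0.37423 ± 0.07660 = (0.2976, 0.4508).

(0.2976, 0.4508)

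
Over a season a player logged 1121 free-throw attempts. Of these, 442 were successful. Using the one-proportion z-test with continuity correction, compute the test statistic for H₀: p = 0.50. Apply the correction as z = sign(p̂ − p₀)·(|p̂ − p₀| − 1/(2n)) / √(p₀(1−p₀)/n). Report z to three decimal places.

p̂ = 442/1121 = 0.39429. p̂ − p₀ = -0.105709.
Continuity correction 1/(2n) = 1/2242 = 0.000446.
Corrected numerator: |-0.105709| − 0.000446 = 0.105263.
Null standard error: √(0.50·0.50/1121) = √0.000223015 = 0.014934.
z = −0.105263/0.014934 = -7.049.

z = -7.049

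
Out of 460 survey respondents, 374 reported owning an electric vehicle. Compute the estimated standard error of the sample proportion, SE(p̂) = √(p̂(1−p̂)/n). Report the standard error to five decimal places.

The sample proportion is 374/460 = 0.81304.
p̂(1−p̂) = 0.81304·0.18696 = 0.152006.
SE = √(0.152006/460) = 0.01818.

SE = 0.01818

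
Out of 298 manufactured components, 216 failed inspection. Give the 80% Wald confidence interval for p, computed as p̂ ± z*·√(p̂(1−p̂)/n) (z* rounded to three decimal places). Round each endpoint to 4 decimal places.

With x = 216 successes in n = 298, p̂ = 0.72483.
SE(p̂) = √(0.72483·0.27517/298) = 0.025871.
z* = 1.282 at the 80% level.
Margin of error: 1.282 × 0.025871 = 0.03317.
CI: 0.72483 ± 0.03317 = (0.6917, 0.7580).

(0.6917, 0.7580)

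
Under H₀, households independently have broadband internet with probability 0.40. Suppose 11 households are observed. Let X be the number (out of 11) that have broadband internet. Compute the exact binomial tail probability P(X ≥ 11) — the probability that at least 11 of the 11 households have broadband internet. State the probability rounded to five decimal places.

P = 0.00004

X ~ Binomial(n=11, p=0.40).
P(X ≥ 11) = C(11,11)·0.40^11·0.60^0.
= 0.000042 = 0.00004.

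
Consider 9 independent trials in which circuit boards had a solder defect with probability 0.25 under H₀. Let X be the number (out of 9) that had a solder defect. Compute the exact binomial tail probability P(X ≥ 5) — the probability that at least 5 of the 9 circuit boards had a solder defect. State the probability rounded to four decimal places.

P = 0.0489

X ~ Binomial(n=9, p=0.25).
P(X ≥ 5) = Σ_{j=5}^{9} C(9,j)·0.25^j·0.75^{9−j}.
= 0.038933 + 0.008652 + 0.001236 + 0.000103 + 0.000004 = 0.0489.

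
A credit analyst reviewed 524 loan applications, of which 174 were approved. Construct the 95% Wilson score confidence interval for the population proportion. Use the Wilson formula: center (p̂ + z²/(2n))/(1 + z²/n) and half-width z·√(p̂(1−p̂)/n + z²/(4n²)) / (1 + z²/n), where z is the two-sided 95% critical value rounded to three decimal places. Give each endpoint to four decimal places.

Here p̂ = 174/524 = 0.33206 and z = 1.960 (z² = 3.841600).
1 + z²/n = 1.007331.
Adjusted center: (0.33206 + z²/(2n))/1.007331 = 0.33328.
Radicand: p̂(1−p̂)/n + z²/(4n²) = 0.000423276 + 0.000003498 = 0.000426774.
Half-width = 1.960·√0.000426774/1.007331 = 0.04020.
CI: 0.33328 ± 0.04020 = (0.2931, 0.3735).

(0.2931, 0.3735)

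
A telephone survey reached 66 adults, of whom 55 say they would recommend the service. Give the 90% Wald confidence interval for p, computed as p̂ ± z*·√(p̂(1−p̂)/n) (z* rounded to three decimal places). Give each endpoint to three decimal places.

With x = 55 successes in n = 66, p̂ = 0.83333.
SE(p̂) = √(0.83333·0.16667/66) = 0.045873.
For 90% confidence, z* = 1.645.
Margin = 1.645·0.045873 = 0.07546.
Interval: 0.83333 ± 0.07546 → (0.758, 0.909).

(0.758, 0.909)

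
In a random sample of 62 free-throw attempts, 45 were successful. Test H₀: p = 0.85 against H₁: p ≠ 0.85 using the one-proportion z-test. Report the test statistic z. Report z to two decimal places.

z = -2.74

With x = 45 successes in n = 62, p̂ = 0.72581.
Null standard error: √(0.85·0.15/62) = √0.002056452 = 0.045348.
Test statistic: z = -0.12419/0.045348 = -2.74.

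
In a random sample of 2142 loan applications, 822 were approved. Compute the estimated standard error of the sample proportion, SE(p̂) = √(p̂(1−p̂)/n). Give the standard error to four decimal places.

SE = 0.0105

p̂ = 822/2142 = 0.38375.
p̂(1−p̂) = 0.236486.
Dividing by n and taking the root: √0.000110404 = 0.0105.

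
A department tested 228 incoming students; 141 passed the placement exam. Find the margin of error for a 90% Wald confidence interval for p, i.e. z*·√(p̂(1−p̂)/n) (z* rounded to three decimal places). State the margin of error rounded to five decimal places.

ME = 0.05292

Sample proportion p̂ = 141/228 = 0.61842.
Standard error of p̂: √(0.235976/228) = √0.001034984 = 0.032171.
z* = 1.645 at the 90% level.
ME = 1.645·0.032171 = 0.05292.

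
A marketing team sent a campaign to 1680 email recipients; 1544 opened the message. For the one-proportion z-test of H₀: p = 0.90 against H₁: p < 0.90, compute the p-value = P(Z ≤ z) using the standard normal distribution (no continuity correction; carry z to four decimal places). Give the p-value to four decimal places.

p-value = 0.9954

Sample proportion p̂ = 1544/1680 = 0.91905.
Null standard error: √(0.90·0.10/1680) = √0.000053571 = 0.007319.
Test statistic (full precision, shown to 4 dp): z = (1544/1680 − 0.90)/SE₀ ≈ 2.6024.
From the standard normal, P(Z ≤ z) = 0.9954.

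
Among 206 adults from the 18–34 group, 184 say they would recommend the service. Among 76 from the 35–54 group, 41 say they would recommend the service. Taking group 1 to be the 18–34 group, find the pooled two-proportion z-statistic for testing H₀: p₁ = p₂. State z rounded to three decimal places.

p̂₁ = 184/206 = 0.89320, p̂₂ = 41/76 = 0.53947.
Pooling: p̂ = 225/282 = 0.79787.
SE = √[p̂(1−p̂)(1/n₁+1/n₂)] = √[0.79787·0.20213·(1/206+1/76)] ≈ 0.053897.
z = (p̂₁ − p̂₂)/SE = (0.89320 − 0.53947)/0.053897 = 0.35373/0.053897 = 6.563.

z = 6.563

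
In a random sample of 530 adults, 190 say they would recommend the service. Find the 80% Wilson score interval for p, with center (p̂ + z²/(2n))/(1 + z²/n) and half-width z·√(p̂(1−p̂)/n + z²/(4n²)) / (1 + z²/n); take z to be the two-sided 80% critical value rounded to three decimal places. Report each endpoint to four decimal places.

p̂ = 190/530 = 0.35849; z = 1.282, so z² = 1.643524.
Denominator 1 + z²/n = 1 + 1.643524/530 = 1.003101.
Adjusted center: (0.35849 + z²/(2n))/1.003101 = 0.35893.
Radicand: p̂(1−p̂)/n + z²/(4n²) = 0.000433915 + 0.000001463 = 0.000435378.
Half-width = z·√(radicand)/denom = 1.282·0.020866/1.003101 = 0.02667.
Interval: 0.35893 ± 0.02667 → (0.3323, 0.3856).

(0.3323, 0.3856)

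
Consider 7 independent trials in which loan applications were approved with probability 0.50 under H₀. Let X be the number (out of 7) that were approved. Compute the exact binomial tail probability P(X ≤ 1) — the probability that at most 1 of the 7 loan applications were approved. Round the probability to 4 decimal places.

P = 0.0625

X ~ Binomial(n=7, p=0.50).
P(X ≤ 1) = C(7,0)·0.50^0·0.50^7 + C(7,1)·0.50^1·0.50^6.
= 0.007812 + 0.054688 = 0.0625.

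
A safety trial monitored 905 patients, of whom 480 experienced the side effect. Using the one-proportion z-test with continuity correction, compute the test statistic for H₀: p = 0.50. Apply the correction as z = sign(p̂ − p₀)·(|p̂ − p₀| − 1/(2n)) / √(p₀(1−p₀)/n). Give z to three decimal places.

p̂ = 480/905 = 0.53039. p̂ − p₀ = 0.030387.
Continuity correction 1/(2n) = 1/1810 = 0.000552.
Corrected numerator: |0.030387| − 0.000552 = 0.029835.
SE₀ = √(0.50·0.50/905) = 0.016621.
z = +0.029835/0.016621 = 1.795.

z = 1.795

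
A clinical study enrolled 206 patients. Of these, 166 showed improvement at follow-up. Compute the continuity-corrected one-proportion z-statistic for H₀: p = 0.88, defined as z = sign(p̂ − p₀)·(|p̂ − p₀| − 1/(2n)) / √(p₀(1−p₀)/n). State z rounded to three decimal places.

p̂ = 166/206 = 0.80583. p̂ − p₀ = -0.074175.
Continuity correction 1/(2n) = 1/412 = 0.002427.
Corrected numerator: |-0.074175| − 0.002427 = 0.071748.
Null standard error: √(0.88·0.12/206) = √0.000512621 = 0.022641.
z = −0.071748/0.022641 = -3.169.

z = -3.169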